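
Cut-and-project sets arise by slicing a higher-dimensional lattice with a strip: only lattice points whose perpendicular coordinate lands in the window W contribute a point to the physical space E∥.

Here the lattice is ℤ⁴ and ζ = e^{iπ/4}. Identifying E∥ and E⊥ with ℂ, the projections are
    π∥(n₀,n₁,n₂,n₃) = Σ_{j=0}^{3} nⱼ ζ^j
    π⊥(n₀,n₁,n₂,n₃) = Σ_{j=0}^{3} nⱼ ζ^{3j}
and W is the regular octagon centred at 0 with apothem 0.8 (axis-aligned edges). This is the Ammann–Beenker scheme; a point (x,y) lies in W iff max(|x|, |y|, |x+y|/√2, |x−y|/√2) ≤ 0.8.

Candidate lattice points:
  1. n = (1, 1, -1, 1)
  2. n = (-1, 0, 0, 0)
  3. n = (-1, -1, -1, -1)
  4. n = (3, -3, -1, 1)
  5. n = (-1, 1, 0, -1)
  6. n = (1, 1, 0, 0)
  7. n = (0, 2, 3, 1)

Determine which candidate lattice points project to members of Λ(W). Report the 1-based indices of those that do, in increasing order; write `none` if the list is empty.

6

Internal map: ζ^{3j} for j=0..3 gives (1,0), (−√2/2,√2/2), (0,−1), (√2/2,√2/2).
candidate 1: n = (1, 1, -1, 1) → π⊥ ≈ (+1.00000, +2.41421); max(|x|,|y|,|x±y|/√2) = 2.41421 > 0.8 ⇒ ∉ W
candidate 2: n = (-1, 0, 0, 0) → π⊥ ≈ (-1.00000, +0.00000); max(|x|,|y|,|x±y|/√2) = 1.00000 > 0.8 ⇒ ∉ W
candidate 3: n = (-1, -1, -1, -1) → π⊥ ≈ (-1.00000, -0.41421); max(|x|,|y|,|x±y|/√2) = 1.00000 > 0.8 ⇒ ∉ W
candidate 4: n = (3, -3, -1, 1) → π⊥ ≈ (+5.82843, -0.41421); max(|x|,|y|,|x±y|/√2) = 5.82843 > 0.8 ⇒ ∉ W
candidate 5: n = (-1, 1, 0, -1) → π⊥ ≈ (-2.41421, +0.00000); max(|x|,|y|,|x±y|/√2) = 2.41421 > 0.8 ⇒ ∉ W
candidate 6: n = (1, 1, 0, 0) → π⊥ ≈ (+0.29289, +0.70711); max(|x|,|y|,|x±y|/√2) = 0.70711 ≤ 0.8 ⇒ ∈ W
candidate 7: n = (0, 2, 3, 1) → π⊥ ≈ (-0.70711, -0.87868); max(|x|,|y|,|x±y|/√2) = 1.12132 > 0.8 ⇒ ∉ W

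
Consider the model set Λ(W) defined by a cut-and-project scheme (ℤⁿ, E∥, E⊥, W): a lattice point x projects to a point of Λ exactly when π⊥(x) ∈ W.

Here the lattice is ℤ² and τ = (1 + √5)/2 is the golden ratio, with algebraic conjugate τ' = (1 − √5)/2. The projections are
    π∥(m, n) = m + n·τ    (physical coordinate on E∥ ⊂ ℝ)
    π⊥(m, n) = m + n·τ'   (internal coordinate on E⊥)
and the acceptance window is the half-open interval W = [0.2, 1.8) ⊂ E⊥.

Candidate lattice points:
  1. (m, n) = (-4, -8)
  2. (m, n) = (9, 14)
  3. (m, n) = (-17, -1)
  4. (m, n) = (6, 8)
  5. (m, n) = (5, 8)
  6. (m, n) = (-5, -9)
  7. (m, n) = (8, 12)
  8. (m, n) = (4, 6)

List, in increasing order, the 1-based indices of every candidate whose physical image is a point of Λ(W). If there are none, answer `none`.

1, 2, 4, 6, 7, 8

τ' = (1−√5)/2 ≈ -0.6180.
#1 (-4,-8): internal coord -4 + (-8)·τ' = +0.9443; +0.9443 ∈ [0.2, 1.8) → IN Λ
#2 (9,14): internal coord 9 + (14)·τ' = +0.3475; +0.3475 ∈ [0.2, 1.8) → IN Λ
#3 (-17,-1): internal coord -17 + (-1)·τ' = -16.3820; -16.3820 ∉ [0.2, 1.8) → out
#4 (6,8): internal coord 6 + (8)·τ' = +1.0557; +1.0557 ∈ [0.2, 1.8) → IN Λ
#5 (5,8): internal coord 5 + (8)·τ' = +0.0557; +0.0557 ∉ [0.2, 1.8) → out
#6 (-5,-9): internal coord -5 + (-9)·τ' = +0.5623; +0.5623 ∈ [0.2, 1.8) → IN Λ
#7 (8,12): internal coord 8 + (12)·τ' = +0.5836; +0.5836 ∈ [0.2, 1.8) → IN Λ
#8 (4,6): internal coord 4 + (6)·τ' = +0.2918; +0.2918 ∈ [0.2, 1.8) → IN Λ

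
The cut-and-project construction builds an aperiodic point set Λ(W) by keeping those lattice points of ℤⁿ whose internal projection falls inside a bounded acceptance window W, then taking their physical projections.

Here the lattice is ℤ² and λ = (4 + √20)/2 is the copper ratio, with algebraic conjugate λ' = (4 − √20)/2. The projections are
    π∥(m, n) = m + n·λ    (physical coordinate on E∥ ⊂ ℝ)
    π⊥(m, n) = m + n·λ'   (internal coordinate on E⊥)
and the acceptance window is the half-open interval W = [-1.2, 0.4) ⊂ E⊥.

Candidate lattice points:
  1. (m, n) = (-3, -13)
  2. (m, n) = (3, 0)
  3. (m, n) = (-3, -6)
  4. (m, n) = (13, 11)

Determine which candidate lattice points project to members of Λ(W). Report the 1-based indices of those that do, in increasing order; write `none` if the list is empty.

Numerically λ ≈ 4.236068 and λ' = −1/λ ≈ -0.236068.
#1 (-3,-13): internal coord -3 + (-13)·λ' = +0.068884; +0.068884 ∈ [-1.2, 0.4) → IN Λ
#2 (3,0): internal coord 3 + (0)·λ' = +3.000000; +3.000000 ∉ [-1.2, 0.4) → out
#3 (-3,-6): internal coord -3 + (-6)·λ' = -1.583592; -1.583592 ∉ [-1.2, 0.4) → out
#4 (13,11): internal coord 13 + (11)·λ' = +10.403252; +10.403252 ∉ [-1.2, 0.4) → out

1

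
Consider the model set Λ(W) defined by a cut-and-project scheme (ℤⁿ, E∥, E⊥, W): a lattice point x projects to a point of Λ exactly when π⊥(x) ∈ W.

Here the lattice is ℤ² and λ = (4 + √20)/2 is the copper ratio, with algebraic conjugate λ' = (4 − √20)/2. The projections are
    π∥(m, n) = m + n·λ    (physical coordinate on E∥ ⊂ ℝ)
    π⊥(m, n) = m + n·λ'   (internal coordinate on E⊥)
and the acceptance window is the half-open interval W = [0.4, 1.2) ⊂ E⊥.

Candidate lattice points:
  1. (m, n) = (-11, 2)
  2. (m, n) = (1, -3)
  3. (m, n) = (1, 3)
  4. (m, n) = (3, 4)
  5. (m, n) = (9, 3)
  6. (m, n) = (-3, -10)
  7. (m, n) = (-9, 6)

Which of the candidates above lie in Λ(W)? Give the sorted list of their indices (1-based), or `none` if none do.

none

Compute λ' = (4−√20)/2 = -0.236068, so π⊥(m,n) = m -0.236068·n.
[1] lift (-11,2): star map gives -11.472136; window check 0.4 ≤ -11.472136 < 1.2 is false → out
[2] lift (1,-3): star map gives 1.708204; window check 0.4 ≤ 1.708204 < 1.2 is false → out
[3] lift (1,3): star map gives 0.291796; window check 0.4 ≤ 0.291796 < 1.2 is false → out
[4] lift (3,4): star map gives 2.055728; window check 0.4 ≤ 2.055728 < 1.2 is false → out
[5] lift (9,3): star map gives 8.291796; window check 0.4 ≤ 8.291796 < 1.2 is false → out
[6] lift (-3,-10): star map gives -0.639320; window check 0.4 ≤ -0.639320 < 1.2 is false → out
[7] lift (-9,6): star map gives -10.416408; window check 0.4 ≤ -10.416408 < 1.2 is false → out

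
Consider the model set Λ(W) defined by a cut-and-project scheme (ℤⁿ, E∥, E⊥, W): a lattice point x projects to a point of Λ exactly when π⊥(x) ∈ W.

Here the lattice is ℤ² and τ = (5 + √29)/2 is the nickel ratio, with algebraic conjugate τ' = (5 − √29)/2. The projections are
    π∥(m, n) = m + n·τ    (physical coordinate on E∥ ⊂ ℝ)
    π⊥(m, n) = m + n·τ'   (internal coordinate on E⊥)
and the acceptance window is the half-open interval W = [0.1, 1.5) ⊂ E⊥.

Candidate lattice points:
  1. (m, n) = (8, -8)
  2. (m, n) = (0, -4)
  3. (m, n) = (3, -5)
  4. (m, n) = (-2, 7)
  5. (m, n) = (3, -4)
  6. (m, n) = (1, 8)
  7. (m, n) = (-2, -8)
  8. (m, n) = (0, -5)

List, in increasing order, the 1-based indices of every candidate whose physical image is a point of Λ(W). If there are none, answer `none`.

2, 8

τ' = (5−√29)/2 ≈ -0.19258.
#1 (8,-8): internal coord 8 + (-8)·τ' = +9.54066; +9.54066 ∉ [0.1, 1.5) → out
#2 (0,-4): internal coord 0 + (-4)·τ' = +0.77033; +0.77033 ∈ [0.1, 1.5) → IN Λ
#3 (3,-5): internal coord 3 + (-5)·τ' = +3.96291; +3.96291 ∉ [0.1, 1.5) → out
#4 (-2,7): internal coord -2 + (7)·τ' = -3.34808; -3.34808 ∉ [0.1, 1.5) → out
#5 (3,-4): internal coord 3 + (-4)·τ' = +3.77033; +3.77033 ∉ [0.1, 1.5) → out
#6 (1,8): internal coord 1 + (8)·τ' = -0.54066; -0.54066 ∉ [0.1, 1.5) → out
#7 (-2,-8): internal coord -2 + (-8)·τ' = -0.45934; -0.45934 ∉ [0.1, 1.5) → out
#8 (0,-5): internal coord 0 + (-5)·τ' = +0.96291; +0.96291 ∈ [0.1, 1.5) → IN Λ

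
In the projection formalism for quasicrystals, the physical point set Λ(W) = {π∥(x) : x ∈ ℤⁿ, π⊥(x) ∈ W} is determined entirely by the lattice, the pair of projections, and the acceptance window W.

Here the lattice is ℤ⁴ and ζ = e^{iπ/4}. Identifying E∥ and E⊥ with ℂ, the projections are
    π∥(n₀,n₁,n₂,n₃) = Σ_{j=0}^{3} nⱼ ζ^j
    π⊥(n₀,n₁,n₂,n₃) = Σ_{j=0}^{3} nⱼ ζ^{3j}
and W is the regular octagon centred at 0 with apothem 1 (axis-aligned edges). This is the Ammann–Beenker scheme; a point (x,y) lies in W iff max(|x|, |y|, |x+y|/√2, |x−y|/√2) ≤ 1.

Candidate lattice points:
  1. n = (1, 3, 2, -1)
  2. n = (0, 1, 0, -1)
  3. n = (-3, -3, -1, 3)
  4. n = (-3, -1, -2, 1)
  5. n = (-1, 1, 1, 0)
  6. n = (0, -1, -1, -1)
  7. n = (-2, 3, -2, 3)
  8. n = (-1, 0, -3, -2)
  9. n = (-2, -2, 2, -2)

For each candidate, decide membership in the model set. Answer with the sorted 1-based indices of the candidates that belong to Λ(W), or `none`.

Internal map: ζ^{3j} for j=0..3 gives (1,0), (−√2/2,√2/2), (0,−1), (√2/2,√2/2).
#1 (1, 3, 2, -1): internal (-1.8284, -0.5858); octagon support 1.8284 vs apothem 1 → ∉ W
#2 (0, 1, 0, -1): internal (-1.4142, 0.0000); octagon support 1.4142 vs apothem 1 → ∉ W
#3 (-3, -3, -1, 3): internal (1.2426, 1.0000); octagon support 1.5858 vs apothem 1 → ∉ W
#4 (-3, -1, -2, 1): internal (-1.5858, 2.0000); octagon support 2.5355 vs apothem 1 → ∉ W
#5 (-1, 1, 1, 0): internal (-1.7071, -0.2929); octagon support 1.7071 vs apothem 1 → ∉ W
#6 (0, -1, -1, -1): internal (0.0000, -0.4142); octagon support 0.4142 vs apothem 1 → ∈ W
#7 (-2, 3, -2, 3): internal (-2.0000, 6.2426); octagon support 6.2426 vs apothem 1 → ∉ W
#8 (-1, 0, -3, -2): internal (-2.4142, 1.5858); octagon support 2.8284 vs apothem 1 → ∉ W
#9 (-2, -2, 2, -2): internal (-2.0000, -4.8284); octagon support 4.8284 vs apothem 1 → ∉ W

6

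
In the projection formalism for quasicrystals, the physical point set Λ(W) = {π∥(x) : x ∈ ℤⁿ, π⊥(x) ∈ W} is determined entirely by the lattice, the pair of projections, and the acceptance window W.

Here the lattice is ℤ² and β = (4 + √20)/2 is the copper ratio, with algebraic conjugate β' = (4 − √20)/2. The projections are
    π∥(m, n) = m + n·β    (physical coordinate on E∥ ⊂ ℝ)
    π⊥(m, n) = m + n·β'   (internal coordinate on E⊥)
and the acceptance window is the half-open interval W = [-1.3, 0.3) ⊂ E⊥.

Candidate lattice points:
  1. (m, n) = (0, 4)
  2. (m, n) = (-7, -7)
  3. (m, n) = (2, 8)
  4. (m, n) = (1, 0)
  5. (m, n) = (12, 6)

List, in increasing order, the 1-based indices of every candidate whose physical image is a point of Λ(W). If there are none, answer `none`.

1, 3

Compute β' = (4−√20)/2 = -0.236068, so π⊥(m,n) = m -0.236068·n.
candidate 1: (m,n)=(0,4) → π∥ = 0+4·β ≈ 16.944272, π⊥ = 0+4·β' ≈ -0.944272 ∈ [-1.3, 0.3) ⇒ IN Λ
candidate 2: (m,n)=(-7,-7) → π∥ = -7-7·β ≈ -36.652476, π⊥ = -7-7·β' ≈ -5.347524 ∉ [-1.3, 0.3) ⇒ out
candidate 3: (m,n)=(2,8) → π∥ = 2+8·β ≈ 35.888544, π⊥ = 2+8·β' ≈ 0.111456 ∈ [-1.3, 0.3) ⇒ IN Λ
candidate 4: (m,n)=(1,0) → π∥ = 1+0·β ≈ 1.000000, π⊥ = 1+0·β' ≈ 1.000000 ∉ [-1.3, 0.3) ⇒ out
candidate 5: (m,n)=(12,6) → π∥ = 12+6·β ≈ 37.416408, π⊥ = 12+6·β' ≈ 10.583592 ∉ [-1.3, 0.3) ⇒ out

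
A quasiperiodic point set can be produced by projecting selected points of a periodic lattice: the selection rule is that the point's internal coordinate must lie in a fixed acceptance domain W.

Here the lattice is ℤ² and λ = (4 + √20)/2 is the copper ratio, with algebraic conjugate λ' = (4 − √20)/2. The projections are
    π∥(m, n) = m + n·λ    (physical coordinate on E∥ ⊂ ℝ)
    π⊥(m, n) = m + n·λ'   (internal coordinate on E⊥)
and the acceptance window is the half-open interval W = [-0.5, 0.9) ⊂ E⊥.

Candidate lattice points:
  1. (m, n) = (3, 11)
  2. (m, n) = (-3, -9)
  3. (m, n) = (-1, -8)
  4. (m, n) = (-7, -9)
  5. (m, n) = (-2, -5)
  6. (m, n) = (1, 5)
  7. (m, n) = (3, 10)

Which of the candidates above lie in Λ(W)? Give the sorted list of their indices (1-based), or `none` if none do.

1, 3, 6, 7

Compute λ' = (4−√20)/2 = -0.236068, so π⊥(m,n) = m -0.236068·n.
[1] lift (3,11): star map gives 0.403252; window check -0.5 ≤ 0.403252 < 0.9 is true → IN Λ
[2] lift (-3,-9): star map gives -0.875388; window check -0.5 ≤ -0.875388 < 0.9 is false → out
[3] lift (-1,-8): star map gives 0.888544; window check -0.5 ≤ 0.888544 < 0.9 is true → IN Λ
[4] lift (-7,-9): star map gives -4.875388; window check -0.5 ≤ -4.875388 < 0.9 is false → out
[5] lift (-2,-5): star map gives -0.819660; window check -0.5 ≤ -0.819660 < 0.9 is false → out
[6] lift (1,5): star map gives -0.180340; window check -0.5 ≤ -0.180340 < 0.9 is true → IN Λ
[7] lift (3,10): star map gives 0.639320; window check -0.5 ≤ 0.639320 < 0.9 is true → IN Λ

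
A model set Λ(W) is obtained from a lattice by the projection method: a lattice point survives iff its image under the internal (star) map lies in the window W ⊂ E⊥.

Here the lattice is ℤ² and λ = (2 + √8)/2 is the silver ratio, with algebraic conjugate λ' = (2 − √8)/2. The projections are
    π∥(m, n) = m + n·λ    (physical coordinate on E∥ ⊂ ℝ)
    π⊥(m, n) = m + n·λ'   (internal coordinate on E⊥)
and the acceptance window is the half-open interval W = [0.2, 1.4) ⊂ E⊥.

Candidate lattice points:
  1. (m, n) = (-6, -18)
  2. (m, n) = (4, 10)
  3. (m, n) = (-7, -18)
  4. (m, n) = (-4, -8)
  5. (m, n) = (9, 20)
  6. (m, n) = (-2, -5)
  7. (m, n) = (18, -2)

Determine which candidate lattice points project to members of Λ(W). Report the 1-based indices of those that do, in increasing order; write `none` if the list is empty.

3, 5

λ' = (2−√8)/2 ≈ -0.4142.
candidate 1: (m,n)=(-6,-18) → π∥ = -6-18·λ ≈ -49.4558, π⊥ = -6-18·λ' ≈ 1.4558 ∉ [0.2, 1.4) ⇒ out
candidate 2: (m,n)=(4,10) → π∥ = 4+10·λ ≈ 28.1421, π⊥ = 4+10·λ' ≈ -0.1421 ∉ [0.2, 1.4) ⇒ out
candidate 3: (m,n)=(-7,-18) → π∥ = -7-18·λ ≈ -50.4558, π⊥ = -7-18·λ' ≈ 0.4558 ∈ [0.2, 1.4) ⇒ IN Λ
candidate 4: (m,n)=(-4,-8) → π∥ = -4-8·λ ≈ -23.3137, π⊥ = -4-8·λ' ≈ -0.6863 ∉ [0.2, 1.4) ⇒ out
candidate 5: (m,n)=(9,20) → π∥ = 9+20·λ ≈ 57.2843, π⊥ = 9+20·λ' ≈ 0.7157 ∈ [0.2, 1.4) ⇒ IN Λ
candidate 6: (m,n)=(-2,-5) → π∥ = -2-5·λ ≈ -14.0711, π⊥ = -2-5·λ' ≈ 0.0711 ∉ [0.2, 1.4) ⇒ out
candidate 7: (m,n)=(18,-2) → π∥ = 18-2·λ ≈ 13.1716, π⊥ = 18-2·λ' ≈ 18.8284 ∉ [0.2, 1.4) ⇒ out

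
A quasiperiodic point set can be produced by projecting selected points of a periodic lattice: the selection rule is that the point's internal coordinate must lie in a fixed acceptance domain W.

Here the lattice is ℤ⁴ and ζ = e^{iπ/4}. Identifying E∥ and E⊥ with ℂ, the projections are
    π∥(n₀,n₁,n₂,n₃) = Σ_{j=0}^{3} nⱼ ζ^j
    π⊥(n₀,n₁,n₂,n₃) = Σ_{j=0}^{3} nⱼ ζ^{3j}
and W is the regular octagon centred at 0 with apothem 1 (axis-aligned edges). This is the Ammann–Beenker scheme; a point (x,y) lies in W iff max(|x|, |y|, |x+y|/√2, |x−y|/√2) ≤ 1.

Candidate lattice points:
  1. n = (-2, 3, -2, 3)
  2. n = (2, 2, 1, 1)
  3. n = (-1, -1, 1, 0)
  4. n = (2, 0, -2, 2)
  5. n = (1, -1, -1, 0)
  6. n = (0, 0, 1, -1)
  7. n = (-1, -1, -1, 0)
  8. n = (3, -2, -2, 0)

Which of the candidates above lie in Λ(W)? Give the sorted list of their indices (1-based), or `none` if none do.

7

With ζ = e^{iπ/4} the internal vectors are ζ^0,ζ^3,ζ^6,ζ^9.
candidate 1: n = (-2, 3, -2, 3) → π⊥ ≈ (-2.0000, +6.2426); max(|x|,|y|,|x±y|/√2) = 6.2426 > 1 ⇒ ∉ W
candidate 2: n = (2, 2, 1, 1) → π⊥ ≈ (+1.2929, +1.1213); max(|x|,|y|,|x±y|/√2) = 1.7071 > 1 ⇒ ∉ W
candidate 3: n = (-1, -1, 1, 0) → π⊥ ≈ (-0.2929, -1.7071); max(|x|,|y|,|x±y|/√2) = 1.7071 > 1 ⇒ ∉ W
candidate 4: n = (2, 0, -2, 2) → π⊥ ≈ (+3.4142, +3.4142); max(|x|,|y|,|x±y|/√2) = 4.8284 > 1 ⇒ ∉ W
candidate 5: n = (1, -1, -1, 0) → π⊥ ≈ (+1.7071, +0.2929); max(|x|,|y|,|x±y|/√2) = 1.7071 > 1 ⇒ ∉ W
candidate 6: n = (0, 0, 1, -1) → π⊥ ≈ (-0.7071, -1.7071); max(|x|,|y|,|x±y|/√2) = 1.7071 > 1 ⇒ ∉ W
candidate 7: n = (-1, -1, -1, 0) → π⊥ ≈ (-0.2929, +0.2929); max(|x|,|y|,|x±y|/√2) = 0.4142 ≤ 1 ⇒ ∈ W
candidate 8: n = (3, -2, -2, 0) → π⊥ ≈ (+4.4142, +0.5858); max(|x|,|y|,|x±y|/√2) = 4.4142 > 1 ⇒ ∉ W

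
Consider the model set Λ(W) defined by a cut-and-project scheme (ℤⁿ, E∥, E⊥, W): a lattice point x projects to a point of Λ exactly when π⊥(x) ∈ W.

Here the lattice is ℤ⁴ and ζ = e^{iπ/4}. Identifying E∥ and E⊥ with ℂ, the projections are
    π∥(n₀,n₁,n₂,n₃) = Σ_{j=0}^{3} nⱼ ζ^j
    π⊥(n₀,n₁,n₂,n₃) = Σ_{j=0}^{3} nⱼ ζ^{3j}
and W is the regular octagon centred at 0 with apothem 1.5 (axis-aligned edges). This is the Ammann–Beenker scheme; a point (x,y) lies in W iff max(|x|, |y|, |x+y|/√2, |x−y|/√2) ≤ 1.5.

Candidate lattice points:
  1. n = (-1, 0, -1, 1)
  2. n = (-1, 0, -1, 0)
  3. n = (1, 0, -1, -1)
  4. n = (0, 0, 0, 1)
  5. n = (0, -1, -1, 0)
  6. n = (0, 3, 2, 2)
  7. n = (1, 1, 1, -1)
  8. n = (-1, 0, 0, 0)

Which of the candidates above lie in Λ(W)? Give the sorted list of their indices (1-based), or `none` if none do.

Internal map: ζ^{3j} for j=0..3 gives (1,0), (−√2/2,√2/2), (0,−1), (√2/2,√2/2).
#1 (-1, 0, -1, 1): internal (-0.29289, 1.70711); octagon support 1.70711 vs apothem 1.5 → ∉ W
#2 (-1, 0, -1, 0): internal (-1.00000, 1.00000); octagon support 1.41421 vs apothem 1.5 → ∈ W
#3 (1, 0, -1, -1): internal (0.29289, 0.29289); octagon support 0.41421 vs apothem 1.5 → ∈ W
#4 (0, 0, 0, 1): internal (0.70711, 0.70711); octagon support 1.00000 vs apothem 1.5 → ∈ W
#5 (0, -1, -1, 0): internal (0.70711, 0.29289); octagon support 0.70711 vs apothem 1.5 → ∈ W
#6 (0, 3, 2, 2): internal (-0.70711, 1.53553); octagon support 1.58579 vs apothem 1.5 → ∉ W
#7 (1, 1, 1, -1): internal (-0.41421, -1.00000); octagon support 1.00000 vs apothem 1.5 → ∈ W
#8 (-1, 0, 0, 0): internal (-1.00000, 0.00000); octagon support 1.00000 vs apothem 1.5 → ∈ W

2, 3, 4, 5, 7, 8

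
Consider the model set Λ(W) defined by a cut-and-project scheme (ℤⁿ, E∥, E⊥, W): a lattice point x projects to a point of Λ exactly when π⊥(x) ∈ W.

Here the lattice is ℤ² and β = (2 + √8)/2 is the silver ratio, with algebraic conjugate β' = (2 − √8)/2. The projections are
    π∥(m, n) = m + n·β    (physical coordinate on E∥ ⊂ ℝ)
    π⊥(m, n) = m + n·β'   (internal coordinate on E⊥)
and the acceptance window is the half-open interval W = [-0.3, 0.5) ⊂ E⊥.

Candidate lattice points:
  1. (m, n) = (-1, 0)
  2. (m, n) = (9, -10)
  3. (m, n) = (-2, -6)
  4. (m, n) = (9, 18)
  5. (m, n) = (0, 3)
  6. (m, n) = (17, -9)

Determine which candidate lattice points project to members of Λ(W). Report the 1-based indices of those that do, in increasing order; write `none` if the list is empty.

Numerically β ≈ 2.414214 and β' = −1/β ≈ -0.414214.
[1] lift (-1,0): star map gives -1.000000; window check -0.3 ≤ -1.000000 < 0.5 is false → out
[2] lift (9,-10): star map gives 13.142136; window check -0.3 ≤ 13.142136 < 0.5 is false → out
[3] lift (-2,-6): star map gives 0.485281; window check -0.3 ≤ 0.485281 < 0.5 is true → IN Λ
[4] lift (9,18): star map gives 1.544156; window check -0.3 ≤ 1.544156 < 0.5 is false → out
[5] lift (0,3): star map gives -1.242641; window check -0.3 ≤ -1.242641 < 0.5 is false → out
[6] lift (17,-9): star map gives 20.727922; window check -0.3 ≤ 20.727922 < 0.5 is false → out

3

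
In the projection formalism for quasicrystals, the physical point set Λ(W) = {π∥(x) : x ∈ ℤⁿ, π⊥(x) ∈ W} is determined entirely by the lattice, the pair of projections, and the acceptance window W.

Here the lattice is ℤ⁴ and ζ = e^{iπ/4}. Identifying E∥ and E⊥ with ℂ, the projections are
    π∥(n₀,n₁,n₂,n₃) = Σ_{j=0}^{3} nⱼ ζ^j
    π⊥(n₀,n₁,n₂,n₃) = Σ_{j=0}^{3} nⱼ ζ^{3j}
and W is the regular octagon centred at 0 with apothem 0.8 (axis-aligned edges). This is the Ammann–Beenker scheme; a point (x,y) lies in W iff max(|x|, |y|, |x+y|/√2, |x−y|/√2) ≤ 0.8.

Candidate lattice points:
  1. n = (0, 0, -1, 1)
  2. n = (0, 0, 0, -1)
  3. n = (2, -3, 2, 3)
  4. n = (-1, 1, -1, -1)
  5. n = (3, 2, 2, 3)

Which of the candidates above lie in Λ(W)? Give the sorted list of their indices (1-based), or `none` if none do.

none

π⊥(n) = n₀ + n₁ζ³ + n₂ζ⁶ + n₃ζ⁹ where ζ = e^{iπ/4}.
#1 (0, 0, -1, 1): internal (0.70711, 1.70711); octagon support 1.70711 vs apothem 0.8 → ∉ W
#2 (0, 0, 0, -1): internal (-0.70711, -0.70711); octagon support 1.00000 vs apothem 0.8 → ∉ W
#3 (2, -3, 2, 3): internal (6.24264, -2.00000); octagon support 6.24264 vs apothem 0.8 → ∉ W
#4 (-1, 1, -1, -1): internal (-2.41421, 1.00000); octagon support 2.41421 vs apothem 0.8 → ∉ W
#5 (3, 2, 2, 3): internal (3.70711, 1.53553); octagon support 3.70711 vs apothem 0.8 → ∉ W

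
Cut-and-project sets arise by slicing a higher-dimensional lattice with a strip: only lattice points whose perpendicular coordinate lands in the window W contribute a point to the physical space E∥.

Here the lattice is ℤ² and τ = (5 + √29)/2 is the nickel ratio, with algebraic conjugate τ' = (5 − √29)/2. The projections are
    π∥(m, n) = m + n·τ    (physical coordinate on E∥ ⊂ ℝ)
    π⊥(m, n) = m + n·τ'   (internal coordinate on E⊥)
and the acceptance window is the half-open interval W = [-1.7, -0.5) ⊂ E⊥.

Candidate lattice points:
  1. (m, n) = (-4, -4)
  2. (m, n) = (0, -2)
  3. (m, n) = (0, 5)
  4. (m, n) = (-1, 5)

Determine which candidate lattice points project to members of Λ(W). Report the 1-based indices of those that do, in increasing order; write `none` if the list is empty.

τ' = (5−√29)/2 ≈ -0.192582.
#1 (-4,-4): internal coord -4 + (-4)·τ' = -3.229670; -3.229670 ∉ [-1.7, -0.5) → out
#2 (0,-2): internal coord 0 + (-2)·τ' = +0.385165; +0.385165 ∉ [-1.7, -0.5) → out
#3 (0,5): internal coord 0 + (5)·τ' = -0.962912; -0.962912 ∈ [-1.7, -0.5) → IN Λ
#4 (-1,5): internal coord -1 + (5)·τ' = -1.962912; -1.962912 ∉ [-1.7, -0.5) → out

3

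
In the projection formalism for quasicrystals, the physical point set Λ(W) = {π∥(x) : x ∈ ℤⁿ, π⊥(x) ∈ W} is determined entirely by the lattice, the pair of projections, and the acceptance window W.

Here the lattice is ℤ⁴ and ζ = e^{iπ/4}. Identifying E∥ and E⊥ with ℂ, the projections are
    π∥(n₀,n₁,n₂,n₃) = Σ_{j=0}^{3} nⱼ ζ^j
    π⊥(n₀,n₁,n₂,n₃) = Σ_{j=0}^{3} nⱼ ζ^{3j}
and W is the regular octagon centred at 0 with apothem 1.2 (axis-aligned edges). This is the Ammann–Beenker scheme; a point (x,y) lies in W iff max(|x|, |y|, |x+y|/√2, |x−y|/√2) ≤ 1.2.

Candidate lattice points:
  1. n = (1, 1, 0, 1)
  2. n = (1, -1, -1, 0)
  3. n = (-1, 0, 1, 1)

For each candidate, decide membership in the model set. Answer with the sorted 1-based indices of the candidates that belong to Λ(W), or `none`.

3

Internal map: ζ^{3j} for j=0..3 gives (1,0), (−√2/2,√2/2), (0,−1), (√2/2,√2/2).
#1 (1, 1, 0, 1): internal (1.0000, 1.4142); octagon support 1.7071 vs apothem 1.2 → ∉ W
#2 (1, -1, -1, 0): internal (1.7071, 0.2929); octagon support 1.7071 vs apothem 1.2 → ∉ W
#3 (-1, 0, 1, 1): internal (-0.2929, -0.2929); octagon support 0.4142 vs apothem 1.2 → ∈ W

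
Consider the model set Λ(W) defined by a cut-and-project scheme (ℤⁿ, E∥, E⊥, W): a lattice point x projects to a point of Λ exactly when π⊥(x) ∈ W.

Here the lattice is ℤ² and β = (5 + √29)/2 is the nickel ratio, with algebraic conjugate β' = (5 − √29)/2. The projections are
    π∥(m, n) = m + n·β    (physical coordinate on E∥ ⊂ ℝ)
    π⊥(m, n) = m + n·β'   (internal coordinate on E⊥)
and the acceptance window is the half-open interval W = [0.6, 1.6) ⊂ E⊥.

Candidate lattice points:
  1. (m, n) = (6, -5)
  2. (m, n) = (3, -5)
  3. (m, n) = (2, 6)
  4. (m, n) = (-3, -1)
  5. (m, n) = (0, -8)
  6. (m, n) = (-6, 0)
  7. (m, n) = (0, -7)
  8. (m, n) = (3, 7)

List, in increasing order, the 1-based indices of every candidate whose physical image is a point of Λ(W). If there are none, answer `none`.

3, 5, 7

Compute β' = (5−√29)/2 = -0.19258, so π⊥(m,n) = m -0.19258·n.
candidate 1: (m,n)=(6,-5) → π∥ = 6-5·β ≈ -19.96291, π⊥ = 6-5·β' ≈ 6.96291 ∉ [0.6, 1.6) ⇒ out
candidate 2: (m,n)=(3,-5) → π∥ = 3-5·β ≈ -22.96291, π⊥ = 3-5·β' ≈ 3.96291 ∉ [0.6, 1.6) ⇒ out
candidate 3: (m,n)=(2,6) → π∥ = 2+6·β ≈ 33.15549, π⊥ = 2+6·β' ≈ 0.84451 ∈ [0.6, 1.6) ⇒ IN Λ
candidate 4: (m,n)=(-3,-1) → π∥ = -3-1·β ≈ -8.19258, π⊥ = -3-1·β' ≈ -2.80742 ∉ [0.6, 1.6) ⇒ out
candidate 5: (m,n)=(0,-8) → π∥ = 0-8·β ≈ -41.54066, π⊥ = 0-8·β' ≈ 1.54066 ∈ [0.6, 1.6) ⇒ IN Λ
candidate 6: (m,n)=(-6,0) → π∥ = -6+0·β ≈ -6.00000, π⊥ = -6+0·β' ≈ -6.00000 ∉ [0.6, 1.6) ⇒ out
candidate 7: (m,n)=(0,-7) → π∥ = 0-7·β ≈ -36.34808, π⊥ = 0-7·β' ≈ 1.34808 ∈ [0.6, 1.6) ⇒ IN Λ
candidate 8: (m,n)=(3,7) → π∥ = 3+7·β ≈ 39.34808, π⊥ = 3+7·β' ≈ 1.65192 ∉ [0.6, 1.6) ⇒ out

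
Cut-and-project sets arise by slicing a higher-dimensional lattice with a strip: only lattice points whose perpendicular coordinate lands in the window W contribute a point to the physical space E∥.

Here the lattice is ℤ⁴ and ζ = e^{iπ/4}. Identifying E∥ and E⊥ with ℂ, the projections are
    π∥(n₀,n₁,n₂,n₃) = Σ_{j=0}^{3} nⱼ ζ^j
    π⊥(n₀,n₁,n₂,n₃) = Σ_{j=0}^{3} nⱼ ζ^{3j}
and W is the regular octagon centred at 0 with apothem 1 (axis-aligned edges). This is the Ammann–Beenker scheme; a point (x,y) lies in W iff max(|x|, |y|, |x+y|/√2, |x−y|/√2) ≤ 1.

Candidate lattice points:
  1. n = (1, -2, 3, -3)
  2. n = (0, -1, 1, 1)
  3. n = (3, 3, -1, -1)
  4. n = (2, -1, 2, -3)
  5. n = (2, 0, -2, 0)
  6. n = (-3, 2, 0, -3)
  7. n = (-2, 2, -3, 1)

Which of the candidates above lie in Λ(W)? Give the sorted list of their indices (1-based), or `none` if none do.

π⊥(n) = n₀ + n₁ζ³ + n₂ζ⁶ + n₃ζ⁹ where ζ = e^{iπ/4}.
#1 (1, -2, 3, -3): internal (0.2929, -6.5355); octagon support 6.5355 vs apothem 1 → ∉ W
#2 (0, -1, 1, 1): internal (1.4142, -1.0000); octagon support 1.7071 vs apothem 1 → ∉ W
#3 (3, 3, -1, -1): internal (0.1716, 2.4142); octagon support 2.4142 vs apothem 1 → ∉ W
#4 (2, -1, 2, -3): internal (0.5858, -4.8284); octagon support 4.8284 vs apothem 1 → ∉ W
#5 (2, 0, -2, 0): internal (2.0000, 2.0000); octagon support 2.8284 vs apothem 1 → ∉ W
#6 (-3, 2, 0, -3): internal (-6.5355, -0.7071); octagon support 6.5355 vs apothem 1 → ∉ W
#7 (-2, 2, -3, 1): internal (-2.7071, 5.1213); octagon support 5.5355 vs apothem 1 → ∉ W

none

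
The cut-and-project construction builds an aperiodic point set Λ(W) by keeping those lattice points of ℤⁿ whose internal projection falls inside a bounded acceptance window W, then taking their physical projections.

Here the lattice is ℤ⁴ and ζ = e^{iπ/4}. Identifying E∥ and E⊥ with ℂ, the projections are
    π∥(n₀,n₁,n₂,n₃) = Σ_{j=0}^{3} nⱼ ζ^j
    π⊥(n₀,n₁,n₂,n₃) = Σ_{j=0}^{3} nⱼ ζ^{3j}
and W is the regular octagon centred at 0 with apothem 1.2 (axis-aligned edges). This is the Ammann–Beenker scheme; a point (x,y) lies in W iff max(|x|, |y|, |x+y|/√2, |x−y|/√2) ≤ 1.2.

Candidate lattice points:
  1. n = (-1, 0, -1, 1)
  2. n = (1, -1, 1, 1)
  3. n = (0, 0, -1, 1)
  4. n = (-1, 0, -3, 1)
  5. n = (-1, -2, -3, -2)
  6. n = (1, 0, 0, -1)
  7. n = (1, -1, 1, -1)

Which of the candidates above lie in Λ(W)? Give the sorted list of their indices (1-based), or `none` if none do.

With ζ = e^{iπ/4} the internal vectors are ζ^0,ζ^3,ζ^6,ζ^9.
#1 (-1, 0, -1, 1): internal (-0.2929, 1.7071); octagon support 1.7071 vs apothem 1.2 → ∉ W
#2 (1, -1, 1, 1): internal (2.4142, -1.0000); octagon support 2.4142 vs apothem 1.2 → ∉ W
#3 (0, 0, -1, 1): internal (0.7071, 1.7071); octagon support 1.7071 vs apothem 1.2 → ∉ W
#4 (-1, 0, -3, 1): internal (-0.2929, 3.7071); octagon support 3.7071 vs apothem 1.2 → ∉ W
#5 (-1, -2, -3, -2): internal (-1.0000, 0.1716); octagon support 1.0000 vs apothem 1.2 → ∈ W
#6 (1, 0, 0, -1): internal (0.2929, -0.7071); octagon support 0.7071 vs apothem 1.2 → ∈ W
#7 (1, -1, 1, -1): internal (1.0000, -2.4142); octagon support 2.4142 vs apothem 1.2 → ∉ W

5, 6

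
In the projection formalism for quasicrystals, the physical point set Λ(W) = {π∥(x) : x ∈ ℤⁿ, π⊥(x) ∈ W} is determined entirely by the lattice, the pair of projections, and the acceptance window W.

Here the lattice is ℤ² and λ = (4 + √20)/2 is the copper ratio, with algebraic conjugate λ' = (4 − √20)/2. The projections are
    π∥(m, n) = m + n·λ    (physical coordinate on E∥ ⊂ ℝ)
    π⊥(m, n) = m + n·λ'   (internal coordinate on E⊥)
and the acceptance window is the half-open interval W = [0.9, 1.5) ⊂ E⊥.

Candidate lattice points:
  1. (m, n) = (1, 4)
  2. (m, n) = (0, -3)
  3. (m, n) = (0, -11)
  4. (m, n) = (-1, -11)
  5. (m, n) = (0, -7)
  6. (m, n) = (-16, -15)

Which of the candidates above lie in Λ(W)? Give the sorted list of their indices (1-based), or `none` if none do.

none

Numerically λ ≈ 4.236068 and λ' = −1/λ ≈ -0.236068.
#1 (1,4): internal coord 1 + (4)·λ' = +0.055728; +0.055728 ∉ [0.9, 1.5) → out
#2 (0,-3): internal coord 0 + (-3)·λ' = +0.708204; +0.708204 ∉ [0.9, 1.5) → out
#3 (0,-11): internal coord 0 + (-11)·λ' = +2.596748; +2.596748 ∉ [0.9, 1.5) → out
#4 (-1,-11): internal coord -1 + (-11)·λ' = +1.596748; +1.596748 ∉ [0.9, 1.5) → out
#5 (0,-7): internal coord 0 + (-7)·λ' = +1.652476; +1.652476 ∉ [0.9, 1.5) → out
#6 (-16,-15): internal coord -16 + (-15)·λ' = -12.458980; -12.458980 ∉ [0.9, 1.5) → out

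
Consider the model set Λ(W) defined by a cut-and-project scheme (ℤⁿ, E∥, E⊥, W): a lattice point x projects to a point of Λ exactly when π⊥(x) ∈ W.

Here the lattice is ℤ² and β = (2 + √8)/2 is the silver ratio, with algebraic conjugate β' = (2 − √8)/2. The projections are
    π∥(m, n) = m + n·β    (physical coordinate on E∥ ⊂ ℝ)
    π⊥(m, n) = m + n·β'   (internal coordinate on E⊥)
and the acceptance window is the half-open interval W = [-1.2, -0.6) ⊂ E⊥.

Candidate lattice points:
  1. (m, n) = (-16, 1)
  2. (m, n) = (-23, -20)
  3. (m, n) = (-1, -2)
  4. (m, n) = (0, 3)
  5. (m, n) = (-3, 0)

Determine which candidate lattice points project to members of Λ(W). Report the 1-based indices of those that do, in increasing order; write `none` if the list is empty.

none

Compute β' = (2−√8)/2 = -0.414214, so π⊥(m,n) = m -0.414214·n.
candidate 1: (m,n)=(-16,1) → π∥ = -16+1·β ≈ -13.585786, π⊥ = -16+1·β' ≈ -16.414214 ∉ [-1.2, -0.6) ⇒ out
candidate 2: (m,n)=(-23,-20) → π∥ = -23-20·β ≈ -71.284271, π⊥ = -23-20·β' ≈ -14.715729 ∉ [-1.2, -0.6) ⇒ out
candidate 3: (m,n)=(-1,-2) → π∥ = -1-2·β ≈ -5.828427, π⊥ = -1-2·β' ≈ -0.171573 ∉ [-1.2, -0.6) ⇒ out
candidate 4: (m,n)=(0,3) → π∥ = 0+3·β ≈ 7.242641, π⊥ = 0+3·β' ≈ -1.242641 ∉ [-1.2, -0.6) ⇒ out
candidate 5: (m,n)=(-3,0) → π∥ = -3+0·β ≈ -3.000000, π⊥ = -3+0·β' ≈ -3.000000 ∉ [-1.2, -0.6) ⇒ out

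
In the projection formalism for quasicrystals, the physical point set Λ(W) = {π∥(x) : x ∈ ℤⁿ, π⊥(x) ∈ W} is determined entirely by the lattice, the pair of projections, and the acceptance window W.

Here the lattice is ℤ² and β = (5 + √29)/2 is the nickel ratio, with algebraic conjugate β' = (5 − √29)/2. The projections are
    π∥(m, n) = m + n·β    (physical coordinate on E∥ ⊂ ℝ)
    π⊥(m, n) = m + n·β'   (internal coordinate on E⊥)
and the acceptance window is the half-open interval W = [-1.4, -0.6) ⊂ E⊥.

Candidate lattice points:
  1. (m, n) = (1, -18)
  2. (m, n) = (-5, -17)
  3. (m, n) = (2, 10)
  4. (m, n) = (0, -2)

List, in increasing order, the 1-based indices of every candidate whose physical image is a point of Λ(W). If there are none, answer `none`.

none

β' = (5−√29)/2 ≈ -0.19258.
[1] lift (1,-18): star map gives 4.46648; window check -1.4 ≤ 4.46648 < -0.6 is false → out
[2] lift (-5,-17): star map gives -1.72610; window check -1.4 ≤ -1.72610 < -0.6 is false → out
[3] lift (2,10): star map gives 0.07418; window check -1.4 ≤ 0.07418 < -0.6 is false → out
[4] lift (0,-2): star map gives 0.38516; window check -1.4 ≤ 0.38516 < -0.6 is false → out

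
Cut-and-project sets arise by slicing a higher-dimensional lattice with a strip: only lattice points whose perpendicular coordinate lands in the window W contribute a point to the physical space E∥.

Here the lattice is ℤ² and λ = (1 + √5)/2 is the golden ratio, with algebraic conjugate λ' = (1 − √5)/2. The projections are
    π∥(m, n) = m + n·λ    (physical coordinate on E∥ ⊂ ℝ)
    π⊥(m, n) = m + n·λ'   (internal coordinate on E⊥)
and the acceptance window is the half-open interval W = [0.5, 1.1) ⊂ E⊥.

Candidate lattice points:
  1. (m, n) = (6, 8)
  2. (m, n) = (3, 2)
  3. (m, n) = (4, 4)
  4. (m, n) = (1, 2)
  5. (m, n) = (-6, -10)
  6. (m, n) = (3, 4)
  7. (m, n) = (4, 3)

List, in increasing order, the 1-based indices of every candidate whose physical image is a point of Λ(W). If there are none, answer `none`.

1, 6

Numerically λ ≈ 1.6180 and λ' = −1/λ ≈ -0.6180.
#1 (6,8): internal coord 6 + (8)·λ' = +1.0557; +1.0557 ∈ [0.5, 1.1) → IN Λ
#2 (3,2): internal coord 3 + (2)·λ' = +1.7639; +1.7639 ∉ [0.5, 1.1) → out
#3 (4,4): internal coord 4 + (4)·λ' = +1.5279; +1.5279 ∉ [0.5, 1.1) → out
#4 (1,2): internal coord 1 + (2)·λ' = -0.2361; -0.2361 ∉ [0.5, 1.1) → out
#5 (-6,-10): internal coord -6 + (-10)·λ' = +0.1803; +0.1803 ∉ [0.5, 1.1) → out
#6 (3,4): internal coord 3 + (4)·λ' = +0.5279; +0.5279 ∈ [0.5, 1.1) → IN Λ
#7 (4,3): internal coord 4 + (3)·λ' = +2.1459; +2.1459 ∉ [0.5, 1.1) → out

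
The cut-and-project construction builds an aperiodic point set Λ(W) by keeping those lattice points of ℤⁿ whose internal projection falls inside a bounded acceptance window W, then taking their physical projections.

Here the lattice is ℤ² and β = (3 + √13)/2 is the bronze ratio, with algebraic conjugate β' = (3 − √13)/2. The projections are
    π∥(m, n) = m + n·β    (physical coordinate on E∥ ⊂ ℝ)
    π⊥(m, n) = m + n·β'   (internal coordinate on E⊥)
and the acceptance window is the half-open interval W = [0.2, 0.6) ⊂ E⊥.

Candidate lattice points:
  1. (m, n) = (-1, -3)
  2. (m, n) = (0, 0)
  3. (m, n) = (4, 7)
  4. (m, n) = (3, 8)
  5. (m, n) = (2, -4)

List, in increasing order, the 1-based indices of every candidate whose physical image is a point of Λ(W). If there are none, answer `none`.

4

β' = (3−√13)/2 ≈ -0.3028.
#1 (-1,-3): internal coord -1 + (-3)·β' = -0.0917; -0.0917 ∉ [0.2, 0.6) → out
#2 (0,0): internal coord 0 + (0)·β' = +0.0000; +0.0000 ∉ [0.2, 0.6) → out
#3 (4,7): internal coord 4 + (7)·β' = +1.8806; +1.8806 ∉ [0.2, 0.6) → out
#4 (3,8): internal coord 3 + (8)·β' = +0.5778; +0.5778 ∈ [0.2, 0.6) → IN Λ
#5 (2,-4): internal coord 2 + (-4)·β' = +3.2111; +3.2111 ∉ [0.2, 0.6) → out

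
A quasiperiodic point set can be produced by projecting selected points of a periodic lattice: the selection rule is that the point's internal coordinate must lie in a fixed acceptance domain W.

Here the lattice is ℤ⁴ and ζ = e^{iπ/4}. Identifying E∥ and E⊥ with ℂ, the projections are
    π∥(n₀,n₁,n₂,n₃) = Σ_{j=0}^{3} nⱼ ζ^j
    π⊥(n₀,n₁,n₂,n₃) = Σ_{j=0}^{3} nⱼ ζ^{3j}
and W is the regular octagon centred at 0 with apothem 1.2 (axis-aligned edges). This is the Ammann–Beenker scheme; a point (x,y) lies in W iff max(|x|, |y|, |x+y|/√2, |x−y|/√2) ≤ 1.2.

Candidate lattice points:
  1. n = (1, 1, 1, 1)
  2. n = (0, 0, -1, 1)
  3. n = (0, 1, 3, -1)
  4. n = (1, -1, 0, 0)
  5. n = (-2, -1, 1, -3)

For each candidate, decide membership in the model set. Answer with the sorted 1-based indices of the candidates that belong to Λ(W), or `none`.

π⊥(n) = n₀ + n₁ζ³ + n₂ζ⁶ + n₃ζ⁹ where ζ = e^{iπ/4}.
candidate 1: n = (1, 1, 1, 1) → π⊥ ≈ (+1.0000, +0.4142); max(|x|,|y|,|x±y|/√2) = 1.0000 ≤ 1.2 ⇒ ∈ W
candidate 2: n = (0, 0, -1, 1) → π⊥ ≈ (+0.7071, +1.7071); max(|x|,|y|,|x±y|/√2) = 1.7071 > 1.2 ⇒ ∉ W
candidate 3: n = (0, 1, 3, -1) → π⊥ ≈ (-1.4142, -3.0000); max(|x|,|y|,|x±y|/√2) = 3.1213 > 1.2 ⇒ ∉ W
candidate 4: n = (1, -1, 0, 0) → π⊥ ≈ (+1.7071, -0.7071); max(|x|,|y|,|x±y|/√2) = 1.7071 > 1.2 ⇒ ∉ W
candidate 5: n = (-2, -1, 1, -3) → π⊥ ≈ (-3.4142, -3.8284); max(|x|,|y|,|x±y|/√2) = 5.1213 > 1.2 ⇒ ∉ W

1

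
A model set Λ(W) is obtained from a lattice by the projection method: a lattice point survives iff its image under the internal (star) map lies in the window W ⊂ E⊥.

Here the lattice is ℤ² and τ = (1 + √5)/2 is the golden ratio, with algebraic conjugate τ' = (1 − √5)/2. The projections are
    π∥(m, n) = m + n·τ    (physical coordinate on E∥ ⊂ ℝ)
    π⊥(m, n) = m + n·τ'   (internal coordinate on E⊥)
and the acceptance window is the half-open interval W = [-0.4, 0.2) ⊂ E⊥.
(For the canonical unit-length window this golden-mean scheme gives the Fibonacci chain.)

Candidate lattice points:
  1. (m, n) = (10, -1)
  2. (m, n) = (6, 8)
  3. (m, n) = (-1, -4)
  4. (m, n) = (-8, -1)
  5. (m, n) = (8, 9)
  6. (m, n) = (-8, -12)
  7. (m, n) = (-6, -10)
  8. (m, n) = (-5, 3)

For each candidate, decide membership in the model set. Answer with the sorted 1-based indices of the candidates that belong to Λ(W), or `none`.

Compute τ' = (1−√5)/2 = -0.6180, so π⊥(m,n) = m -0.6180·n.
candidate 1: (m,n)=(10,-1) → π∥ = 10-1·τ ≈ 8.3820, π⊥ = 10-1·τ' ≈ 10.6180 ∉ [-0.4, 0.2) ⇒ out
candidate 2: (m,n)=(6,8) → π∥ = 6+8·τ ≈ 18.9443, π⊥ = 6+8·τ' ≈ 1.0557 ∉ [-0.4, 0.2) ⇒ out
candidate 3: (m,n)=(-1,-4) → π∥ = -1-4·τ ≈ -7.4721, π⊥ = -1-4·τ' ≈ 1.4721 ∉ [-0.4, 0.2) ⇒ out
candidate 4: (m,n)=(-8,-1) → π∥ = -8-1·τ ≈ -9.6180, π⊥ = -8-1·τ' ≈ -7.3820 ∉ [-0.4, 0.2) ⇒ out
candidate 5: (m,n)=(8,9) → π∥ = 8+9·τ ≈ 22.5623, π⊥ = 8+9·τ' ≈ 2.4377 ∉ [-0.4, 0.2) ⇒ out
candidate 6: (m,n)=(-8,-12) → π∥ = -8-12·τ ≈ -27.4164, π⊥ = -8-12·τ' ≈ -0.5836 ∉ [-0.4, 0.2) ⇒ out
candidate 7: (m,n)=(-6,-10) → π∥ = -6-10·τ ≈ -22.1803, π⊥ = -6-10·τ' ≈ 0.1803 ∈ [-0.4, 0.2) ⇒ IN Λ
candidate 8: (m,n)=(-5,3) → π∥ = -5+3·τ ≈ -0.1459, π⊥ = -5+3·τ' ≈ -6.8541 ∉ [-0.4, 0.2) ⇒ out

7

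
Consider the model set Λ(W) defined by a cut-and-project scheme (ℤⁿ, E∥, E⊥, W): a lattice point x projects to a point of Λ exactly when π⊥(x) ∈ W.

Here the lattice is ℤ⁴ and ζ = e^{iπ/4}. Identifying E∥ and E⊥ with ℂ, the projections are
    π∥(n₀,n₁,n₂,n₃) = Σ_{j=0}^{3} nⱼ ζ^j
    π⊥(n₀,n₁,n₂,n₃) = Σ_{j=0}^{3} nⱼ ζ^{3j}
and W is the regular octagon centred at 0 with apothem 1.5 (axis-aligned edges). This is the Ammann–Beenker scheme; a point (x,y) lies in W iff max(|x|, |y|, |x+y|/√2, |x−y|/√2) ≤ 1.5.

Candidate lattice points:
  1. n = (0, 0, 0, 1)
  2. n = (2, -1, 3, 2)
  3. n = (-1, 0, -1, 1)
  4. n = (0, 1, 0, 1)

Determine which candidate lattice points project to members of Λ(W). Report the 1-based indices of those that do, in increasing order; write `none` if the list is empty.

π⊥(n) = n₀ + n₁ζ³ + n₂ζ⁶ + n₃ζ⁹ where ζ = e^{iπ/4}.
#1 (0, 0, 0, 1): internal (0.70711, 0.70711); octagon support 1.00000 vs apothem 1.5 → ∈ W
#2 (2, -1, 3, 2): internal (4.12132, -2.29289); octagon support 4.53553 vs apothem 1.5 → ∉ W
#3 (-1, 0, -1, 1): internal (-0.29289, 1.70711); octagon support 1.70711 vs apothem 1.5 → ∉ W
#4 (0, 1, 0, 1): internal (0.00000, 1.41421); octagon support 1.41421 vs apothem 1.5 → ∈ W

1, 4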